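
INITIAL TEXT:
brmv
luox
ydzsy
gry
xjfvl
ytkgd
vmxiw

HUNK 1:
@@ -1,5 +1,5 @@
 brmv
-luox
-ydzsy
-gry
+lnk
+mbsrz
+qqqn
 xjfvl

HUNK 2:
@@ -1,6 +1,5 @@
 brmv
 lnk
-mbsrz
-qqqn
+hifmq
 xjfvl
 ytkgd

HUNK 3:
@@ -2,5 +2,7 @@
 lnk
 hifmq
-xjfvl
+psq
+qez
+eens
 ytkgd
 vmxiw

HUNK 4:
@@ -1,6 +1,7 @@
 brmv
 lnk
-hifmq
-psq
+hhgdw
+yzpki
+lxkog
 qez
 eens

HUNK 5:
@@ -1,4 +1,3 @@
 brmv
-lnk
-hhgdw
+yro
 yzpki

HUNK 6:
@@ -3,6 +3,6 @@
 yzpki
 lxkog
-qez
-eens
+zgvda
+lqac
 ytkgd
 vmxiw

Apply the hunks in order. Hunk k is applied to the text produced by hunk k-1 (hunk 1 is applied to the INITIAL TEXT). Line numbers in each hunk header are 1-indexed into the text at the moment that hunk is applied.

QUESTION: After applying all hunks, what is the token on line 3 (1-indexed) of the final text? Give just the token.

Answer: yzpki

Derivation:
Hunk 1: at line 1 remove [luox,ydzsy,gry] add [lnk,mbsrz,qqqn] -> 7 lines: brmv lnk mbsrz qqqn xjfvl ytkgd vmxiw
Hunk 2: at line 1 remove [mbsrz,qqqn] add [hifmq] -> 6 lines: brmv lnk hifmq xjfvl ytkgd vmxiw
Hunk 3: at line 2 remove [xjfvl] add [psq,qez,eens] -> 8 lines: brmv lnk hifmq psq qez eens ytkgd vmxiw
Hunk 4: at line 1 remove [hifmq,psq] add [hhgdw,yzpki,lxkog] -> 9 lines: brmv lnk hhgdw yzpki lxkog qez eens ytkgd vmxiw
Hunk 5: at line 1 remove [lnk,hhgdw] add [yro] -> 8 lines: brmv yro yzpki lxkog qez eens ytkgd vmxiw
Hunk 6: at line 3 remove [qez,eens] add [zgvda,lqac] -> 8 lines: brmv yro yzpki lxkog zgvda lqac ytkgd vmxiw
Final line 3: yzpki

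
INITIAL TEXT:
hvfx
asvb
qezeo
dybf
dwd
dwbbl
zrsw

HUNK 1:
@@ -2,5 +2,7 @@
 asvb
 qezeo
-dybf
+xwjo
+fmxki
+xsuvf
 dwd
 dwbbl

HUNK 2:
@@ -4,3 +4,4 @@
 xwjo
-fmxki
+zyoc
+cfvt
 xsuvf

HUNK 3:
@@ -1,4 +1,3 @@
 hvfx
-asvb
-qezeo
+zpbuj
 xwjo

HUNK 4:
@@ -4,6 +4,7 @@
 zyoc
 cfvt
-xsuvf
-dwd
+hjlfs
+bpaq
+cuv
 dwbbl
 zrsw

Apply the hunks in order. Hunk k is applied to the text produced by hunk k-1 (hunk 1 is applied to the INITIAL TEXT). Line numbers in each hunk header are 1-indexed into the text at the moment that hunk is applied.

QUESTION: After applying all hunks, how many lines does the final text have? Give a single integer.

Answer: 10

Derivation:
Hunk 1: at line 2 remove [dybf] add [xwjo,fmxki,xsuvf] -> 9 lines: hvfx asvb qezeo xwjo fmxki xsuvf dwd dwbbl zrsw
Hunk 2: at line 4 remove [fmxki] add [zyoc,cfvt] -> 10 lines: hvfx asvb qezeo xwjo zyoc cfvt xsuvf dwd dwbbl zrsw
Hunk 3: at line 1 remove [asvb,qezeo] add [zpbuj] -> 9 lines: hvfx zpbuj xwjo zyoc cfvt xsuvf dwd dwbbl zrsw
Hunk 4: at line 4 remove [xsuvf,dwd] add [hjlfs,bpaq,cuv] -> 10 lines: hvfx zpbuj xwjo zyoc cfvt hjlfs bpaq cuv dwbbl zrsw
Final line count: 10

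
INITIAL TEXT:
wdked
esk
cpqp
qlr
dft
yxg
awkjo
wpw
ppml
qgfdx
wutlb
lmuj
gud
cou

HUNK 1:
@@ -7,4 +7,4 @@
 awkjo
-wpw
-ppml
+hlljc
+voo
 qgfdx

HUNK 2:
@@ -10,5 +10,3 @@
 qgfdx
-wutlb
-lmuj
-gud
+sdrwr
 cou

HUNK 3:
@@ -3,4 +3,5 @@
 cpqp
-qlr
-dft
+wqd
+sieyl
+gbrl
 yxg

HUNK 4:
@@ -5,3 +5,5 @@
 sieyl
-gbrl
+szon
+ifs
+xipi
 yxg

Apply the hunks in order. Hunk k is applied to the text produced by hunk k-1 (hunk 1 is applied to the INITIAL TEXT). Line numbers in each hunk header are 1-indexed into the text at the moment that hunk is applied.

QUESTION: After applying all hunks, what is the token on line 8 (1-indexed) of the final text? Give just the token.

Hunk 1: at line 7 remove [wpw,ppml] add [hlljc,voo] -> 14 lines: wdked esk cpqp qlr dft yxg awkjo hlljc voo qgfdx wutlb lmuj gud cou
Hunk 2: at line 10 remove [wutlb,lmuj,gud] add [sdrwr] -> 12 lines: wdked esk cpqp qlr dft yxg awkjo hlljc voo qgfdx sdrwr cou
Hunk 3: at line 3 remove [qlr,dft] add [wqd,sieyl,gbrl] -> 13 lines: wdked esk cpqp wqd sieyl gbrl yxg awkjo hlljc voo qgfdx sdrwr cou
Hunk 4: at line 5 remove [gbrl] add [szon,ifs,xipi] -> 15 lines: wdked esk cpqp wqd sieyl szon ifs xipi yxg awkjo hlljc voo qgfdx sdrwr cou
Final line 8: xipi

Answer: xipi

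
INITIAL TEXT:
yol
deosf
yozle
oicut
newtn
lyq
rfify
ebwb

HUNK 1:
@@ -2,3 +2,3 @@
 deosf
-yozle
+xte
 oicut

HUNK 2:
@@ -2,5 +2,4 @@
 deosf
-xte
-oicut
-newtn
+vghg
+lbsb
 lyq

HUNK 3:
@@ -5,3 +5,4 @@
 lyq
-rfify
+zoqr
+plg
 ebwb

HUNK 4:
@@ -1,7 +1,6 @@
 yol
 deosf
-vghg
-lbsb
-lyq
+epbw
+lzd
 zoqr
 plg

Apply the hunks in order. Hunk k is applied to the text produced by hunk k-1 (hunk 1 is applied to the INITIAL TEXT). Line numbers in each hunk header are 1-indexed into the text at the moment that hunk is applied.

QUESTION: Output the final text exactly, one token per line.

Answer: yol
deosf
epbw
lzd
zoqr
plg
ebwb

Derivation:
Hunk 1: at line 2 remove [yozle] add [xte] -> 8 lines: yol deosf xte oicut newtn lyq rfify ebwb
Hunk 2: at line 2 remove [xte,oicut,newtn] add [vghg,lbsb] -> 7 lines: yol deosf vghg lbsb lyq rfify ebwb
Hunk 3: at line 5 remove [rfify] add [zoqr,plg] -> 8 lines: yol deosf vghg lbsb lyq zoqr plg ebwb
Hunk 4: at line 1 remove [vghg,lbsb,lyq] add [epbw,lzd] -> 7 lines: yol deosf epbw lzd zoqr plg ebwb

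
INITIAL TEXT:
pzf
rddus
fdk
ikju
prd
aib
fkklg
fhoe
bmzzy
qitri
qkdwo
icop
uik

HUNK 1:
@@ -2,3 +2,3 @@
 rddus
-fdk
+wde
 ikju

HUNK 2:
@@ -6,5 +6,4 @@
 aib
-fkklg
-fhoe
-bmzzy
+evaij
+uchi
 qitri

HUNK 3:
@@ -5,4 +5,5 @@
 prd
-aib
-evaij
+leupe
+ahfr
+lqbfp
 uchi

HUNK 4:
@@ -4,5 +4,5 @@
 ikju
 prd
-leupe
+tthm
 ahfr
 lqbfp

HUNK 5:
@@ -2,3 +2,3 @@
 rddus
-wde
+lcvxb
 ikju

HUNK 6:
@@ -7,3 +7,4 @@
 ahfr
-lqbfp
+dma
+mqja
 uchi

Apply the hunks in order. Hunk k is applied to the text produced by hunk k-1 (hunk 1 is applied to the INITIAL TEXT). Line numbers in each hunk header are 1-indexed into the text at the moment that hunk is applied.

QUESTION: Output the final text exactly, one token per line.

Answer: pzf
rddus
lcvxb
ikju
prd
tthm
ahfr
dma
mqja
uchi
qitri
qkdwo
icop
uik

Derivation:
Hunk 1: at line 2 remove [fdk] add [wde] -> 13 lines: pzf rddus wde ikju prd aib fkklg fhoe bmzzy qitri qkdwo icop uik
Hunk 2: at line 6 remove [fkklg,fhoe,bmzzy] add [evaij,uchi] -> 12 lines: pzf rddus wde ikju prd aib evaij uchi qitri qkdwo icop uik
Hunk 3: at line 5 remove [aib,evaij] add [leupe,ahfr,lqbfp] -> 13 lines: pzf rddus wde ikju prd leupe ahfr lqbfp uchi qitri qkdwo icop uik
Hunk 4: at line 4 remove [leupe] add [tthm] -> 13 lines: pzf rddus wde ikju prd tthm ahfr lqbfp uchi qitri qkdwo icop uik
Hunk 5: at line 2 remove [wde] add [lcvxb] -> 13 lines: pzf rddus lcvxb ikju prd tthm ahfr lqbfp uchi qitri qkdwo icop uik
Hunk 6: at line 7 remove [lqbfp] add [dma,mqja] -> 14 lines: pzf rddus lcvxb ikju prd tthm ahfr dma mqja uchi qitri qkdwo icop uik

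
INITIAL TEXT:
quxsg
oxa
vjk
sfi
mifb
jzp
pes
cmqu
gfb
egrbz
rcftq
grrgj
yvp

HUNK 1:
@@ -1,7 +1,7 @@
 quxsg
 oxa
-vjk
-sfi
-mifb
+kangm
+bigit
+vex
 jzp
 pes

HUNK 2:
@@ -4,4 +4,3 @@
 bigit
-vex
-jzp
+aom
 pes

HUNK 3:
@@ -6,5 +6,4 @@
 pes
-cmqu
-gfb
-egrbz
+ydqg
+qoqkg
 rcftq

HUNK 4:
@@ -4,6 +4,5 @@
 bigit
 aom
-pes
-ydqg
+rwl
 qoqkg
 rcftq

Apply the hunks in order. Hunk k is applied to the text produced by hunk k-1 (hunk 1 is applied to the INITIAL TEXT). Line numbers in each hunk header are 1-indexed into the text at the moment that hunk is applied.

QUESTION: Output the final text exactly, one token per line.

Hunk 1: at line 1 remove [vjk,sfi,mifb] add [kangm,bigit,vex] -> 13 lines: quxsg oxa kangm bigit vex jzp pes cmqu gfb egrbz rcftq grrgj yvp
Hunk 2: at line 4 remove [vex,jzp] add [aom] -> 12 lines: quxsg oxa kangm bigit aom pes cmqu gfb egrbz rcftq grrgj yvp
Hunk 3: at line 6 remove [cmqu,gfb,egrbz] add [ydqg,qoqkg] -> 11 lines: quxsg oxa kangm bigit aom pes ydqg qoqkg rcftq grrgj yvp
Hunk 4: at line 4 remove [pes,ydqg] add [rwl] -> 10 lines: quxsg oxa kangm bigit aom rwl qoqkg rcftq grrgj yvp

Answer: quxsg
oxa
kangm
bigit
aom
rwl
qoqkg
rcftq
grrgj
yvp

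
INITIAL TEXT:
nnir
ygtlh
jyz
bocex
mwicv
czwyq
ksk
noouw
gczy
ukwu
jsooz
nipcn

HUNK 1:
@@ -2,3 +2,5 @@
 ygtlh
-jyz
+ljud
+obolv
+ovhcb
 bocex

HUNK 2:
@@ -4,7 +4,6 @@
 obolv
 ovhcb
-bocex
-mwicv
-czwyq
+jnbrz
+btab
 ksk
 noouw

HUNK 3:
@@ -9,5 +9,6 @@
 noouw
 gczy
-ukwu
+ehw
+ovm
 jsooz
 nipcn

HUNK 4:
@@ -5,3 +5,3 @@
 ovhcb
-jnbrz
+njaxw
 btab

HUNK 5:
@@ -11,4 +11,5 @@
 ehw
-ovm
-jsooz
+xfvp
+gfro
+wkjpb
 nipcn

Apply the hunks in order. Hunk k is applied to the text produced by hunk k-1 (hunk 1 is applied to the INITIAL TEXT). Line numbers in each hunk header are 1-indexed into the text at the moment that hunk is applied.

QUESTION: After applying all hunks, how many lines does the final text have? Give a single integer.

Hunk 1: at line 2 remove [jyz] add [ljud,obolv,ovhcb] -> 14 lines: nnir ygtlh ljud obolv ovhcb bocex mwicv czwyq ksk noouw gczy ukwu jsooz nipcn
Hunk 2: at line 4 remove [bocex,mwicv,czwyq] add [jnbrz,btab] -> 13 lines: nnir ygtlh ljud obolv ovhcb jnbrz btab ksk noouw gczy ukwu jsooz nipcn
Hunk 3: at line 9 remove [ukwu] add [ehw,ovm] -> 14 lines: nnir ygtlh ljud obolv ovhcb jnbrz btab ksk noouw gczy ehw ovm jsooz nipcn
Hunk 4: at line 5 remove [jnbrz] add [njaxw] -> 14 lines: nnir ygtlh ljud obolv ovhcb njaxw btab ksk noouw gczy ehw ovm jsooz nipcn
Hunk 5: at line 11 remove [ovm,jsooz] add [xfvp,gfro,wkjpb] -> 15 lines: nnir ygtlh ljud obolv ovhcb njaxw btab ksk noouw gczy ehw xfvp gfro wkjpb nipcn
Final line count: 15

Answer: 15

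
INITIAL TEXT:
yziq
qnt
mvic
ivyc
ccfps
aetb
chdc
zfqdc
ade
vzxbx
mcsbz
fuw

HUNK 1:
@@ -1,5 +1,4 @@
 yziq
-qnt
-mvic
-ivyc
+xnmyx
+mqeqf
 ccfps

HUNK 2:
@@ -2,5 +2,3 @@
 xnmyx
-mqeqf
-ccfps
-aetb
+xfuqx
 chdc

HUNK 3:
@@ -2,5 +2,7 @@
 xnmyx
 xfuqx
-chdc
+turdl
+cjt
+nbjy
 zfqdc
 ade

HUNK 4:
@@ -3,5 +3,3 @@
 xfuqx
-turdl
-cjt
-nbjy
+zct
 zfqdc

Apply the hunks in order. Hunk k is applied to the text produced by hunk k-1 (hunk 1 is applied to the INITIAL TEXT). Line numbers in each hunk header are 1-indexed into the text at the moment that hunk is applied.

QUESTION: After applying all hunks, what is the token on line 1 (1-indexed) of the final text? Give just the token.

Answer: yziq

Derivation:
Hunk 1: at line 1 remove [qnt,mvic,ivyc] add [xnmyx,mqeqf] -> 11 lines: yziq xnmyx mqeqf ccfps aetb chdc zfqdc ade vzxbx mcsbz fuw
Hunk 2: at line 2 remove [mqeqf,ccfps,aetb] add [xfuqx] -> 9 lines: yziq xnmyx xfuqx chdc zfqdc ade vzxbx mcsbz fuw
Hunk 3: at line 2 remove [chdc] add [turdl,cjt,nbjy] -> 11 lines: yziq xnmyx xfuqx turdl cjt nbjy zfqdc ade vzxbx mcsbz fuw
Hunk 4: at line 3 remove [turdl,cjt,nbjy] add [zct] -> 9 lines: yziq xnmyx xfuqx zct zfqdc ade vzxbx mcsbz fuw
Final line 1: yziq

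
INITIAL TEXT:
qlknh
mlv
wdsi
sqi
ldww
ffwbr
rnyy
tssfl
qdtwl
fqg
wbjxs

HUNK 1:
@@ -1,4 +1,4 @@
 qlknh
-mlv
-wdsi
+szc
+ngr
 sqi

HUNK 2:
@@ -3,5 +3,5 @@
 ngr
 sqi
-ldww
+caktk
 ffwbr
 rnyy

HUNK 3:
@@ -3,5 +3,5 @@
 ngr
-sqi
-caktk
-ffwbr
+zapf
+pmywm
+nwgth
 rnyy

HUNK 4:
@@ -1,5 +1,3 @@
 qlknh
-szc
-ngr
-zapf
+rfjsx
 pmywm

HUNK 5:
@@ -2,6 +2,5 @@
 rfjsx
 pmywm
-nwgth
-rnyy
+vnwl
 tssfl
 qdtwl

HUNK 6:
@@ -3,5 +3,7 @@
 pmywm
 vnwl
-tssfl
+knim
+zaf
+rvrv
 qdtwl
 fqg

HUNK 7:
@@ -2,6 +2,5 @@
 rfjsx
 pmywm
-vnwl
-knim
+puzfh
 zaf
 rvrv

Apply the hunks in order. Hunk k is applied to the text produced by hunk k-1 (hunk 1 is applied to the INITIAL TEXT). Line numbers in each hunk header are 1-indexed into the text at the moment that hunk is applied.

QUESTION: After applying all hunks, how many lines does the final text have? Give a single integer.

Hunk 1: at line 1 remove [mlv,wdsi] add [szc,ngr] -> 11 lines: qlknh szc ngr sqi ldww ffwbr rnyy tssfl qdtwl fqg wbjxs
Hunk 2: at line 3 remove [ldww] add [caktk] -> 11 lines: qlknh szc ngr sqi caktk ffwbr rnyy tssfl qdtwl fqg wbjxs
Hunk 3: at line 3 remove [sqi,caktk,ffwbr] add [zapf,pmywm,nwgth] -> 11 lines: qlknh szc ngr zapf pmywm nwgth rnyy tssfl qdtwl fqg wbjxs
Hunk 4: at line 1 remove [szc,ngr,zapf] add [rfjsx] -> 9 lines: qlknh rfjsx pmywm nwgth rnyy tssfl qdtwl fqg wbjxs
Hunk 5: at line 2 remove [nwgth,rnyy] add [vnwl] -> 8 lines: qlknh rfjsx pmywm vnwl tssfl qdtwl fqg wbjxs
Hunk 6: at line 3 remove [tssfl] add [knim,zaf,rvrv] -> 10 lines: qlknh rfjsx pmywm vnwl knim zaf rvrv qdtwl fqg wbjxs
Hunk 7: at line 2 remove [vnwl,knim] add [puzfh] -> 9 lines: qlknh rfjsx pmywm puzfh zaf rvrv qdtwl fqg wbjxs
Final line count: 9

Answer: 9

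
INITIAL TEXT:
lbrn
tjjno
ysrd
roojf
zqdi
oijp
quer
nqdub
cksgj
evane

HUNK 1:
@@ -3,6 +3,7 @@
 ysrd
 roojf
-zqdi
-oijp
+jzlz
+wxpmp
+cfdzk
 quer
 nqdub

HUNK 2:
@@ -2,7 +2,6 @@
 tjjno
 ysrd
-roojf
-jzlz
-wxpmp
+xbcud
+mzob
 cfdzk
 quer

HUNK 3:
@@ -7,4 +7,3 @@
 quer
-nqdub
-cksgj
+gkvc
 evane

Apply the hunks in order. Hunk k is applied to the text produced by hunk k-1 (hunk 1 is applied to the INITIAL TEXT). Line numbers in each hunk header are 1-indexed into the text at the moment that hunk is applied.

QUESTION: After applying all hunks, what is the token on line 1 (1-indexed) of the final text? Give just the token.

Hunk 1: at line 3 remove [zqdi,oijp] add [jzlz,wxpmp,cfdzk] -> 11 lines: lbrn tjjno ysrd roojf jzlz wxpmp cfdzk quer nqdub cksgj evane
Hunk 2: at line 2 remove [roojf,jzlz,wxpmp] add [xbcud,mzob] -> 10 lines: lbrn tjjno ysrd xbcud mzob cfdzk quer nqdub cksgj evane
Hunk 3: at line 7 remove [nqdub,cksgj] add [gkvc] -> 9 lines: lbrn tjjno ysrd xbcud mzob cfdzk quer gkvc evane
Final line 1: lbrn

Answer: lbrn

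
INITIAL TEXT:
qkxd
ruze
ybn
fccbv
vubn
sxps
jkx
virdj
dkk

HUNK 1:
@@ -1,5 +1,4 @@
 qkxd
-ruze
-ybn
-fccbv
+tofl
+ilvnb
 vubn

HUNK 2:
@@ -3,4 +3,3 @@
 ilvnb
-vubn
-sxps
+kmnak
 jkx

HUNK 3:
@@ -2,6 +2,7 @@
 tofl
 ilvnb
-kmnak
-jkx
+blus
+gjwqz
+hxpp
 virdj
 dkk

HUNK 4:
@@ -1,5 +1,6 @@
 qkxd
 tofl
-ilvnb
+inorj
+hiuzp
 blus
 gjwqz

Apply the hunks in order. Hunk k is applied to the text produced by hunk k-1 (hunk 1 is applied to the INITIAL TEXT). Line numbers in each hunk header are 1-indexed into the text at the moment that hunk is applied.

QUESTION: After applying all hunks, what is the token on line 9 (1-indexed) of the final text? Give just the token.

Answer: dkk

Derivation:
Hunk 1: at line 1 remove [ruze,ybn,fccbv] add [tofl,ilvnb] -> 8 lines: qkxd tofl ilvnb vubn sxps jkx virdj dkk
Hunk 2: at line 3 remove [vubn,sxps] add [kmnak] -> 7 lines: qkxd tofl ilvnb kmnak jkx virdj dkk
Hunk 3: at line 2 remove [kmnak,jkx] add [blus,gjwqz,hxpp] -> 8 lines: qkxd tofl ilvnb blus gjwqz hxpp virdj dkk
Hunk 4: at line 1 remove [ilvnb] add [inorj,hiuzp] -> 9 lines: qkxd tofl inorj hiuzp blus gjwqz hxpp virdj dkk
Final line 9: dkk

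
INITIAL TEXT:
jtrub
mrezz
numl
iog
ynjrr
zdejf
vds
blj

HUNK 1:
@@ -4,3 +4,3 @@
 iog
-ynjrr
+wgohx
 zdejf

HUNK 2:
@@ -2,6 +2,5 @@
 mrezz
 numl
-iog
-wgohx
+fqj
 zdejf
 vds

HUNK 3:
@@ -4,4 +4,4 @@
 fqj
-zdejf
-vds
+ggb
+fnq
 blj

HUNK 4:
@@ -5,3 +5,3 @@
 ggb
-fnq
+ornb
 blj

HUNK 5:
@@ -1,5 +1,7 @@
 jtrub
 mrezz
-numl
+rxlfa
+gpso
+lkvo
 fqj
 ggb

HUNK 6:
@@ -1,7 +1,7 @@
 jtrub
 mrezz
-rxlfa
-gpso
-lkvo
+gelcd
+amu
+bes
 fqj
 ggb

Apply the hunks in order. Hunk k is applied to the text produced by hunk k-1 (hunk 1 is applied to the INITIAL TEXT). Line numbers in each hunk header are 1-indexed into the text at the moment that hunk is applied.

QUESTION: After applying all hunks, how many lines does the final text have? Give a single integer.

Answer: 9

Derivation:
Hunk 1: at line 4 remove [ynjrr] add [wgohx] -> 8 lines: jtrub mrezz numl iog wgohx zdejf vds blj
Hunk 2: at line 2 remove [iog,wgohx] add [fqj] -> 7 lines: jtrub mrezz numl fqj zdejf vds blj
Hunk 3: at line 4 remove [zdejf,vds] add [ggb,fnq] -> 7 lines: jtrub mrezz numl fqj ggb fnq blj
Hunk 4: at line 5 remove [fnq] add [ornb] -> 7 lines: jtrub mrezz numl fqj ggb ornb blj
Hunk 5: at line 1 remove [numl] add [rxlfa,gpso,lkvo] -> 9 lines: jtrub mrezz rxlfa gpso lkvo fqj ggb ornb blj
Hunk 6: at line 1 remove [rxlfa,gpso,lkvo] add [gelcd,amu,bes] -> 9 lines: jtrub mrezz gelcd amu bes fqj ggb ornb blj
Final line count: 9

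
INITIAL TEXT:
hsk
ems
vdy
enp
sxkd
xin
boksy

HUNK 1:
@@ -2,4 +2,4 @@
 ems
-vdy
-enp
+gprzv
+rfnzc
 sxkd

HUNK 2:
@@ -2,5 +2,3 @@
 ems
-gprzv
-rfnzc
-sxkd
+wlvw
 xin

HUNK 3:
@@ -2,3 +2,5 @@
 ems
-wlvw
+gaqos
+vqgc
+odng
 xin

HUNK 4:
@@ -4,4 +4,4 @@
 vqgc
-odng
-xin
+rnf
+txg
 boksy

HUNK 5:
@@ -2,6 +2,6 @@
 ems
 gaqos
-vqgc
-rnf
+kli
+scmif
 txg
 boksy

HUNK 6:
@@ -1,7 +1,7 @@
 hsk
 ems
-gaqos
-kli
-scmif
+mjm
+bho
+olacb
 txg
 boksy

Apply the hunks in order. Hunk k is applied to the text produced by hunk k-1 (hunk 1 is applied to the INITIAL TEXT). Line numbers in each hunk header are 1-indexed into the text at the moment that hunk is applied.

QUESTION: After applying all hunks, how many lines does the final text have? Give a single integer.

Hunk 1: at line 2 remove [vdy,enp] add [gprzv,rfnzc] -> 7 lines: hsk ems gprzv rfnzc sxkd xin boksy
Hunk 2: at line 2 remove [gprzv,rfnzc,sxkd] add [wlvw] -> 5 lines: hsk ems wlvw xin boksy
Hunk 3: at line 2 remove [wlvw] add [gaqos,vqgc,odng] -> 7 lines: hsk ems gaqos vqgc odng xin boksy
Hunk 4: at line 4 remove [odng,xin] add [rnf,txg] -> 7 lines: hsk ems gaqos vqgc rnf txg boksy
Hunk 5: at line 2 remove [vqgc,rnf] add [kli,scmif] -> 7 lines: hsk ems gaqos kli scmif txg boksy
Hunk 6: at line 1 remove [gaqos,kli,scmif] add [mjm,bho,olacb] -> 7 lines: hsk ems mjm bho olacb txg boksy
Final line count: 7

Answer: 7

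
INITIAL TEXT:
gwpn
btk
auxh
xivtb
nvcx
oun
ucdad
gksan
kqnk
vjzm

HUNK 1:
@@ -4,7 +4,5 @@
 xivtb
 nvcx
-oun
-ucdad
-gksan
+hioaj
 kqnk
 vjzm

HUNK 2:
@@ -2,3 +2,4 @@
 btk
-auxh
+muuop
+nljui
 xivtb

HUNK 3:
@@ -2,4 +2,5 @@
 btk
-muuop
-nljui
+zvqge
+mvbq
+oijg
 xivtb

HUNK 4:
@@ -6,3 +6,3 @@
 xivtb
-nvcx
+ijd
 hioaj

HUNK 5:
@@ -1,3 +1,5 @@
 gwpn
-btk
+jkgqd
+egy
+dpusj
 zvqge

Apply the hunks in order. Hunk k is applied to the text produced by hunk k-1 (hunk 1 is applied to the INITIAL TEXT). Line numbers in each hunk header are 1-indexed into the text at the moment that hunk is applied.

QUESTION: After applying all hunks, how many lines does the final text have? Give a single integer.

Hunk 1: at line 4 remove [oun,ucdad,gksan] add [hioaj] -> 8 lines: gwpn btk auxh xivtb nvcx hioaj kqnk vjzm
Hunk 2: at line 2 remove [auxh] add [muuop,nljui] -> 9 lines: gwpn btk muuop nljui xivtb nvcx hioaj kqnk vjzm
Hunk 3: at line 2 remove [muuop,nljui] add [zvqge,mvbq,oijg] -> 10 lines: gwpn btk zvqge mvbq oijg xivtb nvcx hioaj kqnk vjzm
Hunk 4: at line 6 remove [nvcx] add [ijd] -> 10 lines: gwpn btk zvqge mvbq oijg xivtb ijd hioaj kqnk vjzm
Hunk 5: at line 1 remove [btk] add [jkgqd,egy,dpusj] -> 12 lines: gwpn jkgqd egy dpusj zvqge mvbq oijg xivtb ijd hioaj kqnk vjzm
Final line count: 12

Answer: 12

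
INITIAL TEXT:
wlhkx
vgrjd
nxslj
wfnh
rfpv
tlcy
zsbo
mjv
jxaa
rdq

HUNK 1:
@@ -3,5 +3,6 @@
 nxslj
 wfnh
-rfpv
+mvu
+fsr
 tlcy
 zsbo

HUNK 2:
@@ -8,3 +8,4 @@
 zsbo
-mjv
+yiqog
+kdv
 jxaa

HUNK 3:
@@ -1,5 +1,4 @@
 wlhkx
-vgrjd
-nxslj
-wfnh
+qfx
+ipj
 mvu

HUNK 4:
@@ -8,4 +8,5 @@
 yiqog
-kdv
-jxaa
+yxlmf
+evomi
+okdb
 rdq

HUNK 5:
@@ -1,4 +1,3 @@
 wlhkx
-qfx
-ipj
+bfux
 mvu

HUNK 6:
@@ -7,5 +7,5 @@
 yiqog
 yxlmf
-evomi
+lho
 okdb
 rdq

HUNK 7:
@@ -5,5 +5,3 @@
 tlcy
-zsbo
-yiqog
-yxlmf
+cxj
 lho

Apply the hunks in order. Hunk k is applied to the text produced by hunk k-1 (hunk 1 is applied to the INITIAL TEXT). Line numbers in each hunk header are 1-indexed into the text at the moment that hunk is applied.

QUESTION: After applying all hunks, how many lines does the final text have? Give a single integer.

Hunk 1: at line 3 remove [rfpv] add [mvu,fsr] -> 11 lines: wlhkx vgrjd nxslj wfnh mvu fsr tlcy zsbo mjv jxaa rdq
Hunk 2: at line 8 remove [mjv] add [yiqog,kdv] -> 12 lines: wlhkx vgrjd nxslj wfnh mvu fsr tlcy zsbo yiqog kdv jxaa rdq
Hunk 3: at line 1 remove [vgrjd,nxslj,wfnh] add [qfx,ipj] -> 11 lines: wlhkx qfx ipj mvu fsr tlcy zsbo yiqog kdv jxaa rdq
Hunk 4: at line 8 remove [kdv,jxaa] add [yxlmf,evomi,okdb] -> 12 lines: wlhkx qfx ipj mvu fsr tlcy zsbo yiqog yxlmf evomi okdb rdq
Hunk 5: at line 1 remove [qfx,ipj] add [bfux] -> 11 lines: wlhkx bfux mvu fsr tlcy zsbo yiqog yxlmf evomi okdb rdq
Hunk 6: at line 7 remove [evomi] add [lho] -> 11 lines: wlhkx bfux mvu fsr tlcy zsbo yiqog yxlmf lho okdb rdq
Hunk 7: at line 5 remove [zsbo,yiqog,yxlmf] add [cxj] -> 9 lines: wlhkx bfux mvu fsr tlcy cxj lho okdb rdq
Final line count: 9

Answer: 9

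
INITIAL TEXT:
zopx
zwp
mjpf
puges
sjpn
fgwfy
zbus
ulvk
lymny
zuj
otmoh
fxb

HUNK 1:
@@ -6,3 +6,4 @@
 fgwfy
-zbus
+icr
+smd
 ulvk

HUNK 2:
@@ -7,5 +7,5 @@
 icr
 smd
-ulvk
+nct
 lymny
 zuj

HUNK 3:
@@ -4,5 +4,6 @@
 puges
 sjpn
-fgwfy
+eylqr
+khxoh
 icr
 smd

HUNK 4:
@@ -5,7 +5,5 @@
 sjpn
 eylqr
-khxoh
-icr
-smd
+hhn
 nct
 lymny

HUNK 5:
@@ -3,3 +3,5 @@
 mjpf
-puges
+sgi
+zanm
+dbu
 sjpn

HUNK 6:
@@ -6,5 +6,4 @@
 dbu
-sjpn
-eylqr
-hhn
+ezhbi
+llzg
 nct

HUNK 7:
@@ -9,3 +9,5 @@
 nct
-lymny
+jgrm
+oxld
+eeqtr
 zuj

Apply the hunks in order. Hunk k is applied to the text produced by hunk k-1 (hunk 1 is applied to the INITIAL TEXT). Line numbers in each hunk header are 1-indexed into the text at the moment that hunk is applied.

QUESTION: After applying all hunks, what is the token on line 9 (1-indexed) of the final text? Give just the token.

Hunk 1: at line 6 remove [zbus] add [icr,smd] -> 13 lines: zopx zwp mjpf puges sjpn fgwfy icr smd ulvk lymny zuj otmoh fxb
Hunk 2: at line 7 remove [ulvk] add [nct] -> 13 lines: zopx zwp mjpf puges sjpn fgwfy icr smd nct lymny zuj otmoh fxb
Hunk 3: at line 4 remove [fgwfy] add [eylqr,khxoh] -> 14 lines: zopx zwp mjpf puges sjpn eylqr khxoh icr smd nct lymny zuj otmoh fxb
Hunk 4: at line 5 remove [khxoh,icr,smd] add [hhn] -> 12 lines: zopx zwp mjpf puges sjpn eylqr hhn nct lymny zuj otmoh fxb
Hunk 5: at line 3 remove [puges] add [sgi,zanm,dbu] -> 14 lines: zopx zwp mjpf sgi zanm dbu sjpn eylqr hhn nct lymny zuj otmoh fxb
Hunk 6: at line 6 remove [sjpn,eylqr,hhn] add [ezhbi,llzg] -> 13 lines: zopx zwp mjpf sgi zanm dbu ezhbi llzg nct lymny zuj otmoh fxb
Hunk 7: at line 9 remove [lymny] add [jgrm,oxld,eeqtr] -> 15 lines: zopx zwp mjpf sgi zanm dbu ezhbi llzg nct jgrm oxld eeqtr zuj otmoh fxb
Final line 9: nct

Answer: nct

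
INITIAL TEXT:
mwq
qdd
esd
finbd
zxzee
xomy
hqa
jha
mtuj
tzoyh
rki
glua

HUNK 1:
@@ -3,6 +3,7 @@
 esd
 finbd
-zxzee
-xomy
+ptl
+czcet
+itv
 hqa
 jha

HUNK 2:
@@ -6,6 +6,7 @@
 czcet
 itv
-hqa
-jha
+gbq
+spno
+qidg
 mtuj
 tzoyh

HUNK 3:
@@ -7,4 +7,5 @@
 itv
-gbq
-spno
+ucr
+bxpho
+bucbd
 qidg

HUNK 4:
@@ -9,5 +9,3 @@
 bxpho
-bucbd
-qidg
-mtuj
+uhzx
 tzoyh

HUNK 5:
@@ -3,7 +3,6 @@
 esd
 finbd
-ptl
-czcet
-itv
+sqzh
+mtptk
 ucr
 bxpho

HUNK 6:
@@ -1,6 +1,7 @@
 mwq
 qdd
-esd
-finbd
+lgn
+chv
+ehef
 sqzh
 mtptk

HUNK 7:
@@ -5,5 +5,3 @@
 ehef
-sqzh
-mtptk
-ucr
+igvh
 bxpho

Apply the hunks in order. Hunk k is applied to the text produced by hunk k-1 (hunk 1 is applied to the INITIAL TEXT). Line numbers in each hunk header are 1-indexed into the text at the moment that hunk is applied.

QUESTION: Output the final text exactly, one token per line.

Hunk 1: at line 3 remove [zxzee,xomy] add [ptl,czcet,itv] -> 13 lines: mwq qdd esd finbd ptl czcet itv hqa jha mtuj tzoyh rki glua
Hunk 2: at line 6 remove [hqa,jha] add [gbq,spno,qidg] -> 14 lines: mwq qdd esd finbd ptl czcet itv gbq spno qidg mtuj tzoyh rki glua
Hunk 3: at line 7 remove [gbq,spno] add [ucr,bxpho,bucbd] -> 15 lines: mwq qdd esd finbd ptl czcet itv ucr bxpho bucbd qidg mtuj tzoyh rki glua
Hunk 4: at line 9 remove [bucbd,qidg,mtuj] add [uhzx] -> 13 lines: mwq qdd esd finbd ptl czcet itv ucr bxpho uhzx tzoyh rki glua
Hunk 5: at line 3 remove [ptl,czcet,itv] add [sqzh,mtptk] -> 12 lines: mwq qdd esd finbd sqzh mtptk ucr bxpho uhzx tzoyh rki glua
Hunk 6: at line 1 remove [esd,finbd] add [lgn,chv,ehef] -> 13 lines: mwq qdd lgn chv ehef sqzh mtptk ucr bxpho uhzx tzoyh rki glua
Hunk 7: at line 5 remove [sqzh,mtptk,ucr] add [igvh] -> 11 lines: mwq qdd lgn chv ehef igvh bxpho uhzx tzoyh rki glua

Answer: mwq
qdd
lgn
chv
ehef
igvh
bxpho
uhzx
tzoyh
rki
glua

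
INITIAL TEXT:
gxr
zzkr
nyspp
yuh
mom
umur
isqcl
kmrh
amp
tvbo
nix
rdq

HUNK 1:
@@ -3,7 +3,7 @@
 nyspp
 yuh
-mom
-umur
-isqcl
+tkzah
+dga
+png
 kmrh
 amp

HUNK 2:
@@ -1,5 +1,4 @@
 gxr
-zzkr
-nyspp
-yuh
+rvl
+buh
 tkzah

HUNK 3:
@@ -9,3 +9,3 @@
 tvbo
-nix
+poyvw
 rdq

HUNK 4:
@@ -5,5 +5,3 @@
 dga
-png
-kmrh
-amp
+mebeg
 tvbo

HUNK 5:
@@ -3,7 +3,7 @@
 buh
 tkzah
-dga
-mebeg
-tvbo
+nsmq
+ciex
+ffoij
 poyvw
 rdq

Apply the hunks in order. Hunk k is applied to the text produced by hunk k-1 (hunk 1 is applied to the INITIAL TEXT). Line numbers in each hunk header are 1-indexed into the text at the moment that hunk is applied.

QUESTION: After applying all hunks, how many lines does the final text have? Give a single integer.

Hunk 1: at line 3 remove [mom,umur,isqcl] add [tkzah,dga,png] -> 12 lines: gxr zzkr nyspp yuh tkzah dga png kmrh amp tvbo nix rdq
Hunk 2: at line 1 remove [zzkr,nyspp,yuh] add [rvl,buh] -> 11 lines: gxr rvl buh tkzah dga png kmrh amp tvbo nix rdq
Hunk 3: at line 9 remove [nix] add [poyvw] -> 11 lines: gxr rvl buh tkzah dga png kmrh amp tvbo poyvw rdq
Hunk 4: at line 5 remove [png,kmrh,amp] add [mebeg] -> 9 lines: gxr rvl buh tkzah dga mebeg tvbo poyvw rdq
Hunk 5: at line 3 remove [dga,mebeg,tvbo] add [nsmq,ciex,ffoij] -> 9 lines: gxr rvl buh tkzah nsmq ciex ffoij poyvw rdq
Final line count: 9

Answer: 9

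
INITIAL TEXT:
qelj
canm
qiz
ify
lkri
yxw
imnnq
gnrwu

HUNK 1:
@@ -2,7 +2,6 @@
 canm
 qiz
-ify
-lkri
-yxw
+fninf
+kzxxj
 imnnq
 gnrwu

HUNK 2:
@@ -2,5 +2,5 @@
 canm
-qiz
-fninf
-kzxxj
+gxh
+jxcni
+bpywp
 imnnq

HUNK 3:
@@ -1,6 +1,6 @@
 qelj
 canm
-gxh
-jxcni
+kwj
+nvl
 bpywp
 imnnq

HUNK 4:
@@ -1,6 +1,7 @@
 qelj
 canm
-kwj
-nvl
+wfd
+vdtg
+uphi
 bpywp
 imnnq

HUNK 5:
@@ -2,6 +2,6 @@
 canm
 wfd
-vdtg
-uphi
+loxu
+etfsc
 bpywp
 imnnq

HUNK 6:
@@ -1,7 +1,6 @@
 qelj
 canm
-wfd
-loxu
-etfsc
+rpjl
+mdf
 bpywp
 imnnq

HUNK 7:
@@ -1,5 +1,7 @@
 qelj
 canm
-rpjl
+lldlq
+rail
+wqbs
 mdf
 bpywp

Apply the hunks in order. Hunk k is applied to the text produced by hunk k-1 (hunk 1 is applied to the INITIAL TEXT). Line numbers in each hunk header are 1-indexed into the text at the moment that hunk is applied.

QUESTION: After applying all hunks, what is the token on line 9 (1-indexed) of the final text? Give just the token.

Answer: gnrwu

Derivation:
Hunk 1: at line 2 remove [ify,lkri,yxw] add [fninf,kzxxj] -> 7 lines: qelj canm qiz fninf kzxxj imnnq gnrwu
Hunk 2: at line 2 remove [qiz,fninf,kzxxj] add [gxh,jxcni,bpywp] -> 7 lines: qelj canm gxh jxcni bpywp imnnq gnrwu
Hunk 3: at line 1 remove [gxh,jxcni] add [kwj,nvl] -> 7 lines: qelj canm kwj nvl bpywp imnnq gnrwu
Hunk 4: at line 1 remove [kwj,nvl] add [wfd,vdtg,uphi] -> 8 lines: qelj canm wfd vdtg uphi bpywp imnnq gnrwu
Hunk 5: at line 2 remove [vdtg,uphi] add [loxu,etfsc] -> 8 lines: qelj canm wfd loxu etfsc bpywp imnnq gnrwu
Hunk 6: at line 1 remove [wfd,loxu,etfsc] add [rpjl,mdf] -> 7 lines: qelj canm rpjl mdf bpywp imnnq gnrwu
Hunk 7: at line 1 remove [rpjl] add [lldlq,rail,wqbs] -> 9 lines: qelj canm lldlq rail wqbs mdf bpywp imnnq gnrwu
Final line 9: gnrwu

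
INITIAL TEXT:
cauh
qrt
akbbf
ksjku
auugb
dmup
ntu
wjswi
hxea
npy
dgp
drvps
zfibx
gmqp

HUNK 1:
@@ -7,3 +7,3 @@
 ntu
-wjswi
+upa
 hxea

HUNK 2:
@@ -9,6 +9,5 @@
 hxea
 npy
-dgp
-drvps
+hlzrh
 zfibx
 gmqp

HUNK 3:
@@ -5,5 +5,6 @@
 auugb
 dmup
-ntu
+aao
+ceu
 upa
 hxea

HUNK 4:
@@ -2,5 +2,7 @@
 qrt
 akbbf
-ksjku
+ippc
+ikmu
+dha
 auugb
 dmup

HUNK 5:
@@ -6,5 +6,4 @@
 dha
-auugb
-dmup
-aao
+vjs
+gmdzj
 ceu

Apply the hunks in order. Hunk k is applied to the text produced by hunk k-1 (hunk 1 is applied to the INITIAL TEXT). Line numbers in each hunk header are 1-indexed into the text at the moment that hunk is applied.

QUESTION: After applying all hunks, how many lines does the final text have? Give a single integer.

Answer: 15

Derivation:
Hunk 1: at line 7 remove [wjswi] add [upa] -> 14 lines: cauh qrt akbbf ksjku auugb dmup ntu upa hxea npy dgp drvps zfibx gmqp
Hunk 2: at line 9 remove [dgp,drvps] add [hlzrh] -> 13 lines: cauh qrt akbbf ksjku auugb dmup ntu upa hxea npy hlzrh zfibx gmqp
Hunk 3: at line 5 remove [ntu] add [aao,ceu] -> 14 lines: cauh qrt akbbf ksjku auugb dmup aao ceu upa hxea npy hlzrh zfibx gmqp
Hunk 4: at line 2 remove [ksjku] add [ippc,ikmu,dha] -> 16 lines: cauh qrt akbbf ippc ikmu dha auugb dmup aao ceu upa hxea npy hlzrh zfibx gmqp
Hunk 5: at line 6 remove [auugb,dmup,aao] add [vjs,gmdzj] -> 15 lines: cauh qrt akbbf ippc ikmu dha vjs gmdzj ceu upa hxea npy hlzrh zfibx gmqp
Final line count: 15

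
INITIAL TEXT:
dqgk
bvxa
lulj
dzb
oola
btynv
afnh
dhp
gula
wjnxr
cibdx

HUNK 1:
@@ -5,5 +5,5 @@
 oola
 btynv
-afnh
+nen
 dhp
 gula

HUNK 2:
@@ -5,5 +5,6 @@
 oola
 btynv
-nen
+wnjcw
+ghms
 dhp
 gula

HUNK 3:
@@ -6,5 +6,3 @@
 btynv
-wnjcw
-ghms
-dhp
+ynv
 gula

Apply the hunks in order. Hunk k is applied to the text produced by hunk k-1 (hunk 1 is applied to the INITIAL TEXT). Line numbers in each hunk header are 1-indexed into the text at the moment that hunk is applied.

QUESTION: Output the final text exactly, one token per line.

Hunk 1: at line 5 remove [afnh] add [nen] -> 11 lines: dqgk bvxa lulj dzb oola btynv nen dhp gula wjnxr cibdx
Hunk 2: at line 5 remove [nen] add [wnjcw,ghms] -> 12 lines: dqgk bvxa lulj dzb oola btynv wnjcw ghms dhp gula wjnxr cibdx
Hunk 3: at line 6 remove [wnjcw,ghms,dhp] add [ynv] -> 10 lines: dqgk bvxa lulj dzb oola btynv ynv gula wjnxr cibdx

Answer: dqgk
bvxa
lulj
dzb
oola
btynv
ynv
gula
wjnxr
cibdx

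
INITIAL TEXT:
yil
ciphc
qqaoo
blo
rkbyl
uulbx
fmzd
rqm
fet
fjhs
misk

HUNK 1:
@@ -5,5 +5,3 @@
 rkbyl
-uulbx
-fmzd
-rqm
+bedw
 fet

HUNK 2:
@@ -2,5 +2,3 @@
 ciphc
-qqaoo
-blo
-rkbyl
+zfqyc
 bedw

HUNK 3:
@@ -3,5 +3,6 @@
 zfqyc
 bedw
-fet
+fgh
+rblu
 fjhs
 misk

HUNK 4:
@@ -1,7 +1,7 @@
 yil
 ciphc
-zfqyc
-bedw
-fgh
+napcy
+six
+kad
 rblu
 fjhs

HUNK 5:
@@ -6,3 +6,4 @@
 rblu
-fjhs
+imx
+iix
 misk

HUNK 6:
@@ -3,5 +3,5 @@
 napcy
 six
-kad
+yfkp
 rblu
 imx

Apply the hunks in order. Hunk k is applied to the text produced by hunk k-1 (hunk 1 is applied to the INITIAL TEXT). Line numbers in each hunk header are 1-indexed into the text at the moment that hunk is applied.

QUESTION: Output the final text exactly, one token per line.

Hunk 1: at line 5 remove [uulbx,fmzd,rqm] add [bedw] -> 9 lines: yil ciphc qqaoo blo rkbyl bedw fet fjhs misk
Hunk 2: at line 2 remove [qqaoo,blo,rkbyl] add [zfqyc] -> 7 lines: yil ciphc zfqyc bedw fet fjhs misk
Hunk 3: at line 3 remove [fet] add [fgh,rblu] -> 8 lines: yil ciphc zfqyc bedw fgh rblu fjhs misk
Hunk 4: at line 1 remove [zfqyc,bedw,fgh] add [napcy,six,kad] -> 8 lines: yil ciphc napcy six kad rblu fjhs misk
Hunk 5: at line 6 remove [fjhs] add [imx,iix] -> 9 lines: yil ciphc napcy six kad rblu imx iix misk
Hunk 6: at line 3 remove [kad] add [yfkp] -> 9 lines: yil ciphc napcy six yfkp rblu imx iix misk

Answer: yil
ciphc
napcy
six
yfkp
rblu
imx
iix
misk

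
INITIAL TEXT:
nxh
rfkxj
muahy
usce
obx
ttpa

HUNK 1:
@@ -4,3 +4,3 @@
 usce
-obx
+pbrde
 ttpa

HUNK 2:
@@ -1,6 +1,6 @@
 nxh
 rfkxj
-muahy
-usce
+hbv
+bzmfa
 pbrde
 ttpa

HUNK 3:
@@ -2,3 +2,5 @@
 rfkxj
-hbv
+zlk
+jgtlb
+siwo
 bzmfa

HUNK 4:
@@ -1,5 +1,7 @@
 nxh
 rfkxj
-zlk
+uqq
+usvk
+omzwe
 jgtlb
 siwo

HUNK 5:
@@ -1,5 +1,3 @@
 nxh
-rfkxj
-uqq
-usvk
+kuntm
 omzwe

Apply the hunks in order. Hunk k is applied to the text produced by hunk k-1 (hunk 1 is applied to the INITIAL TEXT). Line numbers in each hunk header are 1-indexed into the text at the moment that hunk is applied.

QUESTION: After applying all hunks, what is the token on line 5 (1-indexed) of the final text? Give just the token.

Hunk 1: at line 4 remove [obx] add [pbrde] -> 6 lines: nxh rfkxj muahy usce pbrde ttpa
Hunk 2: at line 1 remove [muahy,usce] add [hbv,bzmfa] -> 6 lines: nxh rfkxj hbv bzmfa pbrde ttpa
Hunk 3: at line 2 remove [hbv] add [zlk,jgtlb,siwo] -> 8 lines: nxh rfkxj zlk jgtlb siwo bzmfa pbrde ttpa
Hunk 4: at line 1 remove [zlk] add [uqq,usvk,omzwe] -> 10 lines: nxh rfkxj uqq usvk omzwe jgtlb siwo bzmfa pbrde ttpa
Hunk 5: at line 1 remove [rfkxj,uqq,usvk] add [kuntm] -> 8 lines: nxh kuntm omzwe jgtlb siwo bzmfa pbrde ttpa
Final line 5: siwo

Answer: siwo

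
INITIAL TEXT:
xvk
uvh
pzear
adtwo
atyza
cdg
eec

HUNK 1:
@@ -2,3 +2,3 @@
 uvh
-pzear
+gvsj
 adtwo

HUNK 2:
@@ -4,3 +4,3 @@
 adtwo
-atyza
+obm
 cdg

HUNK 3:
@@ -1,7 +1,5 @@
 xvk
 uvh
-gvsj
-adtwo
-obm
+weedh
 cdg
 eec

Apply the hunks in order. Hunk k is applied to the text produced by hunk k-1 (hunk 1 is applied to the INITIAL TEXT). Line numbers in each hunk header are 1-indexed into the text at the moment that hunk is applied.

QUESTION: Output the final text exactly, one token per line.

Hunk 1: at line 2 remove [pzear] add [gvsj] -> 7 lines: xvk uvh gvsj adtwo atyza cdg eec
Hunk 2: at line 4 remove [atyza] add [obm] -> 7 lines: xvk uvh gvsj adtwo obm cdg eec
Hunk 3: at line 1 remove [gvsj,adtwo,obm] add [weedh] -> 5 lines: xvk uvh weedh cdg eec

Answer: xvk
uvh
weedh
cdg
eec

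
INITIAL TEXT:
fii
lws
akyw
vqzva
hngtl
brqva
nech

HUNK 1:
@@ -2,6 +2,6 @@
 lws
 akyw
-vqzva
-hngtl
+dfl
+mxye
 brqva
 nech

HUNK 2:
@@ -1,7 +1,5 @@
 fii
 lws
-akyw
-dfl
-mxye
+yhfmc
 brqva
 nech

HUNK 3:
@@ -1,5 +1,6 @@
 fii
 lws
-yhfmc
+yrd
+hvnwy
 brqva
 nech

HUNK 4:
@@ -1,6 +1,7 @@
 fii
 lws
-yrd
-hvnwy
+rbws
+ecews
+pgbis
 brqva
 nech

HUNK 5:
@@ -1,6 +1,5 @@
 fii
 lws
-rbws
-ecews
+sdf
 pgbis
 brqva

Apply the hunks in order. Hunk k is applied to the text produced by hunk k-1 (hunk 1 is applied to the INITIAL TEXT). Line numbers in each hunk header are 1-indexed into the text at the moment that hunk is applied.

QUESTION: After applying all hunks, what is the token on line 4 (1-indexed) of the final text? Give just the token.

Hunk 1: at line 2 remove [vqzva,hngtl] add [dfl,mxye] -> 7 lines: fii lws akyw dfl mxye brqva nech
Hunk 2: at line 1 remove [akyw,dfl,mxye] add [yhfmc] -> 5 lines: fii lws yhfmc brqva nech
Hunk 3: at line 1 remove [yhfmc] add [yrd,hvnwy] -> 6 lines: fii lws yrd hvnwy brqva nech
Hunk 4: at line 1 remove [yrd,hvnwy] add [rbws,ecews,pgbis] -> 7 lines: fii lws rbws ecews pgbis brqva nech
Hunk 5: at line 1 remove [rbws,ecews] add [sdf] -> 6 lines: fii lws sdf pgbis brqva nech
Final line 4: pgbis

Answer: pgbis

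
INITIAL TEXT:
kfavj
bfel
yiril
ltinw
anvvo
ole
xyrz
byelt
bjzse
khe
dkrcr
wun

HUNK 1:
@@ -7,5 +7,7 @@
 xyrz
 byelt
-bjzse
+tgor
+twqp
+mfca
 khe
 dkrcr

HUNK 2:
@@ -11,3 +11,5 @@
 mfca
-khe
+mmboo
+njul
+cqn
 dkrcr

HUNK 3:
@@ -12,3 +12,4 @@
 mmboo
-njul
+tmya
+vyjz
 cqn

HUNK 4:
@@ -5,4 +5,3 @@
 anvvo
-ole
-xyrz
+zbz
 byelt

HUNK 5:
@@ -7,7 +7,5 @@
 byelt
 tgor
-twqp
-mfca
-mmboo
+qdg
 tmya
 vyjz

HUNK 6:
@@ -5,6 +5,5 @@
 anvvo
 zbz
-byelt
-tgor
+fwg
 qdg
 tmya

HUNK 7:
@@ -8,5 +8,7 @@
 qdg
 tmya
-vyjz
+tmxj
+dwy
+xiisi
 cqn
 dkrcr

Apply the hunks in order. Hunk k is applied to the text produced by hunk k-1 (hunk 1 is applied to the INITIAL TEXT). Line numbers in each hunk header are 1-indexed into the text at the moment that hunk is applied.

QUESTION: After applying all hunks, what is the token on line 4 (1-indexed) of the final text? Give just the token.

Hunk 1: at line 7 remove [bjzse] add [tgor,twqp,mfca] -> 14 lines: kfavj bfel yiril ltinw anvvo ole xyrz byelt tgor twqp mfca khe dkrcr wun
Hunk 2: at line 11 remove [khe] add [mmboo,njul,cqn] -> 16 lines: kfavj bfel yiril ltinw anvvo ole xyrz byelt tgor twqp mfca mmboo njul cqn dkrcr wun
Hunk 3: at line 12 remove [njul] add [tmya,vyjz] -> 17 lines: kfavj bfel yiril ltinw anvvo ole xyrz byelt tgor twqp mfca mmboo tmya vyjz cqn dkrcr wun
Hunk 4: at line 5 remove [ole,xyrz] add [zbz] -> 16 lines: kfavj bfel yiril ltinw anvvo zbz byelt tgor twqp mfca mmboo tmya vyjz cqn dkrcr wun
Hunk 5: at line 7 remove [twqp,mfca,mmboo] add [qdg] -> 14 lines: kfavj bfel yiril ltinw anvvo zbz byelt tgor qdg tmya vyjz cqn dkrcr wun
Hunk 6: at line 5 remove [byelt,tgor] add [fwg] -> 13 lines: kfavj bfel yiril ltinw anvvo zbz fwg qdg tmya vyjz cqn dkrcr wun
Hunk 7: at line 8 remove [vyjz] add [tmxj,dwy,xiisi] -> 15 lines: kfavj bfel yiril ltinw anvvo zbz fwg qdg tmya tmxj dwy xiisi cqn dkrcr wun
Final line 4: ltinw

Answer: ltinw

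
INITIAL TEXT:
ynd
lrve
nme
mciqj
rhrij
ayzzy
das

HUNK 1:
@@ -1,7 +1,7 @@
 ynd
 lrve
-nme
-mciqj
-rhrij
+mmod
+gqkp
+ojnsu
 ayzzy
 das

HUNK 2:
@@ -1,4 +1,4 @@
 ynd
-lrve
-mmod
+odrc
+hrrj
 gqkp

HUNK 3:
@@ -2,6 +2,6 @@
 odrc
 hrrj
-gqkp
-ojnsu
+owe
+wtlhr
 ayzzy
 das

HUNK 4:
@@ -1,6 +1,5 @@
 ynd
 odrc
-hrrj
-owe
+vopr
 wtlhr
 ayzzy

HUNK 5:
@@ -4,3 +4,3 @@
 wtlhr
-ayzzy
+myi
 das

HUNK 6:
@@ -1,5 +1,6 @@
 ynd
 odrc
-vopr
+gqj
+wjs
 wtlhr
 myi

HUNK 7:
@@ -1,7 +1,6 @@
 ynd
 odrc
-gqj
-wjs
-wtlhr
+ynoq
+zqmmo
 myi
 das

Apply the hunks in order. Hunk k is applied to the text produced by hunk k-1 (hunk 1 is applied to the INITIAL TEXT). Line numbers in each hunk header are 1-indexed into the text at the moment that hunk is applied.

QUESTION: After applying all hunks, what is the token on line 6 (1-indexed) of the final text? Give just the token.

Hunk 1: at line 1 remove [nme,mciqj,rhrij] add [mmod,gqkp,ojnsu] -> 7 lines: ynd lrve mmod gqkp ojnsu ayzzy das
Hunk 2: at line 1 remove [lrve,mmod] add [odrc,hrrj] -> 7 lines: ynd odrc hrrj gqkp ojnsu ayzzy das
Hunk 3: at line 2 remove [gqkp,ojnsu] add [owe,wtlhr] -> 7 lines: ynd odrc hrrj owe wtlhr ayzzy das
Hunk 4: at line 1 remove [hrrj,owe] add [vopr] -> 6 lines: ynd odrc vopr wtlhr ayzzy das
Hunk 5: at line 4 remove [ayzzy] add [myi] -> 6 lines: ynd odrc vopr wtlhr myi das
Hunk 6: at line 1 remove [vopr] add [gqj,wjs] -> 7 lines: ynd odrc gqj wjs wtlhr myi das
Hunk 7: at line 1 remove [gqj,wjs,wtlhr] add [ynoq,zqmmo] -> 6 lines: ynd odrc ynoq zqmmo myi das
Final line 6: das

Answer: das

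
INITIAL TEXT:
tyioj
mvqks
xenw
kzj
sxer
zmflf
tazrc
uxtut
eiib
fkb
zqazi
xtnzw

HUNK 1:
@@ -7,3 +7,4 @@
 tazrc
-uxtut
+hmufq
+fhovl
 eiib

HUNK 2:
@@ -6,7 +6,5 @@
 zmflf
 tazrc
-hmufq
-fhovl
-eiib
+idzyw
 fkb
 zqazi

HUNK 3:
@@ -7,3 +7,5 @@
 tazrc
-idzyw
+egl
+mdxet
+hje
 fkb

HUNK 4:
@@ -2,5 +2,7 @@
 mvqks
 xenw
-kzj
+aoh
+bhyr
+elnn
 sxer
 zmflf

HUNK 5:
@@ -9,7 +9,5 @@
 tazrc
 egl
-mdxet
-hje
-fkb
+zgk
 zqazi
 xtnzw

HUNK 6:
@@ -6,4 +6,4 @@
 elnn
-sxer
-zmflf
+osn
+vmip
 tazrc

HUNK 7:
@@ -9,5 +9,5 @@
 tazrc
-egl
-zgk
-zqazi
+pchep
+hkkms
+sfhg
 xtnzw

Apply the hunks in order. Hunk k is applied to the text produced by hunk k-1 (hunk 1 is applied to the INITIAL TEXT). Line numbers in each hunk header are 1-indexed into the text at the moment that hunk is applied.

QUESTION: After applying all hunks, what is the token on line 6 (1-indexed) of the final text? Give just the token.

Hunk 1: at line 7 remove [uxtut] add [hmufq,fhovl] -> 13 lines: tyioj mvqks xenw kzj sxer zmflf tazrc hmufq fhovl eiib fkb zqazi xtnzw
Hunk 2: at line 6 remove [hmufq,fhovl,eiib] add [idzyw] -> 11 lines: tyioj mvqks xenw kzj sxer zmflf tazrc idzyw fkb zqazi xtnzw
Hunk 3: at line 7 remove [idzyw] add [egl,mdxet,hje] -> 13 lines: tyioj mvqks xenw kzj sxer zmflf tazrc egl mdxet hje fkb zqazi xtnzw
Hunk 4: at line 2 remove [kzj] add [aoh,bhyr,elnn] -> 15 lines: tyioj mvqks xenw aoh bhyr elnn sxer zmflf tazrc egl mdxet hje fkb zqazi xtnzw
Hunk 5: at line 9 remove [mdxet,hje,fkb] add [zgk] -> 13 lines: tyioj mvqks xenw aoh bhyr elnn sxer zmflf tazrc egl zgk zqazi xtnzw
Hunk 6: at line 6 remove [sxer,zmflf] add [osn,vmip] -> 13 lines: tyioj mvqks xenw aoh bhyr elnn osn vmip tazrc egl zgk zqazi xtnzw
Hunk 7: at line 9 remove [egl,zgk,zqazi] add [pchep,hkkms,sfhg] -> 13 lines: tyioj mvqks xenw aoh bhyr elnn osn vmip tazrc pchep hkkms sfhg xtnzw
Final line 6: elnn

Answer: elnn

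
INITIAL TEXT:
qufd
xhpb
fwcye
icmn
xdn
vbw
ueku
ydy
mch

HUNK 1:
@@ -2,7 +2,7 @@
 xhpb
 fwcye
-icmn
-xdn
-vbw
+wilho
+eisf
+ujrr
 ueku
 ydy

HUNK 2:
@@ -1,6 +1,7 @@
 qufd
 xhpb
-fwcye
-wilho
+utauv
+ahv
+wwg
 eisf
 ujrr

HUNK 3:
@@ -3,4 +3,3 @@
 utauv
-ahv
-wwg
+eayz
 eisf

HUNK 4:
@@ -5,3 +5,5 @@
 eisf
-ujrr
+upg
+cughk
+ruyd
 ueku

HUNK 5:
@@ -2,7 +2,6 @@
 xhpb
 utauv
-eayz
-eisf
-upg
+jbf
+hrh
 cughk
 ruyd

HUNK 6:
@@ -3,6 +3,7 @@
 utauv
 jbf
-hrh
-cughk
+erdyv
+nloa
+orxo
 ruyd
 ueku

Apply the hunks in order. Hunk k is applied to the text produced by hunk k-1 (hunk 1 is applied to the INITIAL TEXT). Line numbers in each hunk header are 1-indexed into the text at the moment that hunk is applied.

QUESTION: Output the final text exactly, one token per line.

Answer: qufd
xhpb
utauv
jbf
erdyv
nloa
orxo
ruyd
ueku
ydy
mch

Derivation:
Hunk 1: at line 2 remove [icmn,xdn,vbw] add [wilho,eisf,ujrr] -> 9 lines: qufd xhpb fwcye wilho eisf ujrr ueku ydy mch
Hunk 2: at line 1 remove [fwcye,wilho] add [utauv,ahv,wwg] -> 10 lines: qufd xhpb utauv ahv wwg eisf ujrr ueku ydy mch
Hunk 3: at line 3 remove [ahv,wwg] add [eayz] -> 9 lines: qufd xhpb utauv eayz eisf ujrr ueku ydy mch
Hunk 4: at line 5 remove [ujrr] add [upg,cughk,ruyd] -> 11 lines: qufd xhpb utauv eayz eisf upg cughk ruyd ueku ydy mch
Hunk 5: at line 2 remove [eayz,eisf,upg] add [jbf,hrh] -> 10 lines: qufd xhpb utauv jbf hrh cughk ruyd ueku ydy mch
Hunk 6: at line 3 remove [hrh,cughk] add [erdyv,nloa,orxo] -> 11 lines: qufd xhpb utauv jbf erdyv nloa orxo ruyd ueku ydy mch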